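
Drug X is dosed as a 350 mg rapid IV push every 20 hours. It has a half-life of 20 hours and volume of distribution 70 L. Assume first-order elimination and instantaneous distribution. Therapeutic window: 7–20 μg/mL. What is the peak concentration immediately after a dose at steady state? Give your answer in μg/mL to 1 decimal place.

τ = 20 h = 1 half-life, so f = (1/2)^1 = 0.5.
Accumulation ratio R = 1/(1 − f) = 1/0.5 = 2/1.
Single-dose peak C₀ = D/Vd = 350/70 = 5 μg/mL.
Steady-state peak Cmax,ss = C₀·R = 5 × 2/1 ≈ 10.000 μg/mL.
Peak 10.0 μg/mL vs MTC 20 μg/mL: below toxic threshold.

10.0 μg/mL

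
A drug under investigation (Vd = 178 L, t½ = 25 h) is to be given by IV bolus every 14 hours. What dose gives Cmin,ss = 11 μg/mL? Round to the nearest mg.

929 mg

τ/t½ = 14/25 ≈ 0.56, so f = (1/2)^(14/25) ≈ 0.678302.
Cmin,ss = (D/Vd)·f/(1−f), so D = Cmin,ss·Vd·(1−f)/f.
D = 11 × 178 × (1−f)/f ≈ 11 × 178 × 0.47427 ≈ 928.62 mg.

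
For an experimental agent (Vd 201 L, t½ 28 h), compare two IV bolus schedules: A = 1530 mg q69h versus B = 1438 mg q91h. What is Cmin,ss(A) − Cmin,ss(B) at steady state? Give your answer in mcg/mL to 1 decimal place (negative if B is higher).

0.8 mcg/mL

Regimen A: f = (1/2)^(69/28) ≈ 0.1812; Cmin,ss = (1530/201)·f/(1−f) ≈ 1.685 mcg/mL.
Regimen B: f = (1/2)^(91/28) ≈ 0.1051; Cmin,ss = (1438/201)·f/(1−f) ≈ 0.840 mcg/mL.
Difference ≈ 1.685 − 0.840 ≈ 0.845 mcg/mL.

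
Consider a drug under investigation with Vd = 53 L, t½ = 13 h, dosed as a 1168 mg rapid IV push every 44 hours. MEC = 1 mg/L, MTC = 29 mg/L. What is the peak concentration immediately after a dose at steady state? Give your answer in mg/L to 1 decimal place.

Over one 44-h interval, 44/13 ≈ 3.3846 half-lives elapse, leaving f ≈ 0.0957 of each dose.
At steady state, accumulation factor R = 1/(1 − e^(−kτ)) ≈ 1.1058.
Single-dose peak C₀ = D/Vd = 1168/53 ≈ 22.038 mg/L.
Steady-state peak Cmax,ss = C₀·R ≈ 22.038 × 1.1058 ≈ 24.370 mg/L.
Peak 24.4 mg/L vs MTC 29 mg/L: below toxic threshold.

24.4 mg/L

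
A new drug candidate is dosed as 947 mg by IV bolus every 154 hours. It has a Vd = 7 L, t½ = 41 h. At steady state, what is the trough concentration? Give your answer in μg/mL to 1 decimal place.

Over one 154-h interval, 154/41 ≈ 3.7561 half-lives elapse, leaving f ≈ 0.0740 of each dose.
Each bolus raises the concentration by D/Vd = 947/7 ≈ 135.286 μg/mL.
Steady-state trough Cmin,ss = C₀·f/(1−f) ≈ 135.286 × 0.0740/0.9260 ≈ 10.811 μg/mL.

10.8 μg/mL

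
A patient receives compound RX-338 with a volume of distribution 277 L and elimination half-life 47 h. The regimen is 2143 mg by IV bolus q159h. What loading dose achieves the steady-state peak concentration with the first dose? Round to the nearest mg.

f = (1/2)^(159/47) ≈ 0.095857; accumulation ratio R = 1/(1−f) ≈ 1.10602.
Loading dose to hit Cmax,ss on first dose: D_load = D_maint·R ≈ 2143 × 1.10602 ≈ 2370.20 mg.

2370 mg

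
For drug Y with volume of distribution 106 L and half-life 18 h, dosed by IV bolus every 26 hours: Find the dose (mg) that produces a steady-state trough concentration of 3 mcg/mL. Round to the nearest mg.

547 mg

τ/t½ = 26/18 ≈ 1.4444, so f = (1/2)^(26/18) ≈ 0.367434.
Cmin,ss = (D/Vd)·f/(1−f), so D = Cmin,ss·Vd·(1−f)/f.
D = 3 × 106 × (1−f)/f ≈ 3 × 106 × 1.72158 ≈ 547.46 mg.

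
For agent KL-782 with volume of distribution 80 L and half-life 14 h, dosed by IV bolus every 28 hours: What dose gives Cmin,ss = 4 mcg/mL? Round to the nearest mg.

960 mg

τ/t½ = 28/14 ≈ 2, so f = (1/2)^(28/14) ≈ 0.250000.
Cmin,ss = (D/Vd)·f/(1−f), so D = Cmin,ss·Vd·(1−f)/f.
D = 4 × 80 × (1−f)/f ≈ 4 × 80 × 3.00000 ≈ 960.00 mg.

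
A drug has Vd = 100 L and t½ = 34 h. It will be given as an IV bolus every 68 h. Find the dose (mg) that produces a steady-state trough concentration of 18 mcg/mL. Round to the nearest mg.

5400 mg

τ/t½ = 68/34 ≈ 2, so f = (1/2)^(68/34) ≈ 0.250000.
Cmin,ss = (D/Vd)·f/(1−f), so D = Cmin,ss·Vd·(1−f)/f.
D = 18 × 100 × (1−f)/f ≈ 18 × 100 × 3.00000 ≈ 5400.00 mg.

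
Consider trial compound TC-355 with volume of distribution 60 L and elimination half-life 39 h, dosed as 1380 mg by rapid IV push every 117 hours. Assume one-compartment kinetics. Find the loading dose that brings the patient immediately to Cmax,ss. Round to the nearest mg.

f = (1/2)^(117/39) ≈ 0.125000; accumulation ratio R = 1/(1−f) ≈ 1.14286.
Loading dose to hit Cmax,ss on first dose: D_load = D_maint·R ≈ 1380 × 1.14286 ≈ 1577.15 mg.

1577 mg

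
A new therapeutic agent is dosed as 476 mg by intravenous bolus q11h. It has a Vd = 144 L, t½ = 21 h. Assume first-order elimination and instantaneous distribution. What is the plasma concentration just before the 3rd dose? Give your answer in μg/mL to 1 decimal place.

f = (1/2)^(τ/t½) = (1/2)^(11/21) ≈ 0.6955.
C₀ = D/Vd = 476/144 ≈ 3.306 μg/mL.
Before the 3rd dose, 2 doses have been given. Superposition: Cmin = C₀·(f + f²).
≈ 3.306 × (0.6955 + 0.4837) ≈ 3.306 × 1.1792 ≈ 3.898 μg/mL.

3.9 μg/mL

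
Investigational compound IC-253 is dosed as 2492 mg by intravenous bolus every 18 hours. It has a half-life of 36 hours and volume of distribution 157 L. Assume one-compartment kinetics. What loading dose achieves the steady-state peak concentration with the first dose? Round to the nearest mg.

8508 mg

f = (1/2)^(18/36) ≈ 0.707107; accumulation ratio R = 1/(1−f) ≈ 3.41422.
Loading dose to hit Cmax,ss on first dose: D_load = D_maint·R ≈ 2492 × 3.41422 ≈ 8508.24 mg.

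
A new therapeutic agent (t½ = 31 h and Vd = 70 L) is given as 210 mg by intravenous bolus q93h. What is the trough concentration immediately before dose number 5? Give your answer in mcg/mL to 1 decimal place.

f = (1/2)^(τ/t½) = (1/2)^(93/31) ≈ 0.1250.
C₀ = D/Vd = 210/70 ≈ 3.000 mcg/mL.
Before the 5th dose, 4 doses have been given. Superposition: Cmin = C₀·(f + f² + … + f^4).
≈ 3.000 × (0.1250 + 0.0156 + 0.0020 + 0.0002) ≈ 3.000 × 0.1428 ≈ 0.428 mcg/mL.

0.4 mcg/mL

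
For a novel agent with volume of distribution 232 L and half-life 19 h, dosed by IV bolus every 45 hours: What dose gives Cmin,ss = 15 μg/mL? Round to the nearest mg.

14490 mg

τ/t½ = 45/19 ≈ 2.3684, so f = (1/2)^(45/19) ≈ 0.193657.
Cmin,ss = (D/Vd)·f/(1−f), so D = Cmin,ss·Vd·(1−f)/f.
D = 15 × 232 × (1−f)/f ≈ 15 × 232 × 4.16377 ≈ 14489.92 mg.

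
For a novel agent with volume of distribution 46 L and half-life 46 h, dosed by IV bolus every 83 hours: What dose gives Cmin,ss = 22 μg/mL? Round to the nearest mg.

τ/t½ = 83/46 ≈ 1.8043, so f = (1/2)^(83/46) ≈ 0.286310.
Cmin,ss = (D/Vd)·f/(1−f), so D = Cmin,ss·Vd·(1−f)/f.
D = 22 × 46 × (1−f)/f ≈ 22 × 46 × 2.49272 ≈ 2522.63 mg.

2523 mg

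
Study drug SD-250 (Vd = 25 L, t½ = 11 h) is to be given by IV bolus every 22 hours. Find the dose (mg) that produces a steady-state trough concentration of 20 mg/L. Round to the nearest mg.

1500 mg

τ/t½ = 22/11 ≈ 2, so f = (1/2)^(22/11) ≈ 0.250000.
Cmin,ss = (D/Vd)·f/(1−f), so D = Cmin,ss·Vd·(1−f)/f.
D = 20 × 25 × (1−f)/f ≈ 20 × 25 × 3.00000 ≈ 1500.00 mg.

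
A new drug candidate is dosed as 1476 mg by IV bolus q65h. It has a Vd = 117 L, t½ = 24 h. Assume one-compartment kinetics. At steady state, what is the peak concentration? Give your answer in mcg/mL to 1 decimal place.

14.9 mcg/mL

Over one 65-h interval, 65/24 ≈ 2.7083 half-lives elapse, leaving f ≈ 0.1530 of each dose.
At steady state, accumulation factor R = 1/(1 − e^(−kτ)) ≈ 1.1806.
Single-dose peak C₀ = D/Vd = 1476/117 ≈ 12.615 mcg/mL.
Steady-state peak Cmax,ss = C₀·R ≈ 12.615 × 1.1806 ≈ 14.893 mcg/mL.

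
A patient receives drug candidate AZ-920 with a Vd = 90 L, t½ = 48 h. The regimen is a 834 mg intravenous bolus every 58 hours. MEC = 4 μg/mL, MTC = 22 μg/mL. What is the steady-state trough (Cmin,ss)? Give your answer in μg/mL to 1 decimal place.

τ/t½ = 58/48 ≈ 1.2083, so fraction remaining f = (1/2)^(58/48) ≈ 0.4328.
Single-dose peak C₀ = D/Vd = 834/90 ≈ 9.267 μg/mL.
Steady-state trough Cmin,ss = C₀·f/(1−f) ≈ 9.267 × 0.4328/0.5672 ≈ 7.071 μg/mL.
Trough 7.1 μg/mL vs MEC 4 μg/mL: adequate.

7.1 μg/mL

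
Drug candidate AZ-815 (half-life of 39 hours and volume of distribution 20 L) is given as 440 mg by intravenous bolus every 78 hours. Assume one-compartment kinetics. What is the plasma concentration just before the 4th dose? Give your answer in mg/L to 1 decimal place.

f = (1/2)^(τ/t½) = (1/2)^(78/39) ≈ 0.2500.
C₀ = D/Vd = 440/20 ≈ 22.000 mg/L.
Before the 4th dose, 3 doses have been given. Superposition: Cmin = C₀·(f + f² + … + f^3).
≈ 22.000 × (0.2500 + 0.0625 + 0.0156) ≈ 22.000 × 0.3281 ≈ 7.218 mg/L.

7.2 mg/L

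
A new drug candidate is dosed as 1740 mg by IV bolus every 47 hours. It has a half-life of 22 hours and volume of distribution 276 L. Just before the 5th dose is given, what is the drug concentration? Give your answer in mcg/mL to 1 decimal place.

1.9 mcg/mL

f = (1/2)^(τ/t½) = (1/2)^(47/22) ≈ 0.2275.
C₀ = D/Vd = 1740/276 ≈ 6.304 mcg/mL.
Before the 5th dose, 4 doses have been given. Superposition: Cmin = C₀·(f + f² + … + f^4).
≈ 6.304 × (0.2275 + 0.0518 + 0.0118 + 0.0027) ≈ 6.304 × 0.2938 ≈ 1.852 mcg/mL.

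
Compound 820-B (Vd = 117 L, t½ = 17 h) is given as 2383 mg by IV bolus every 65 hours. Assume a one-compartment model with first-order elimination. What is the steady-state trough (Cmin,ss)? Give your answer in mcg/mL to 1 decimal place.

k = ln2/t½ = ln2/17 ≈ 0.040773 h⁻¹; fraction remaining f = e^(−kτ) = e^(−0.040773×65) ≈ 0.0706.
At steady state, accumulation factor R = 1/(1 − e^(−kτ)) ≈ 1.0760.
Each bolus raises the concentration by D/Vd = 2383/117 ≈ 20.368 mcg/mL.
Steady-state peak Cmax,ss = C₀·R ≈ 20.368 × 1.0760 ≈ 21.916 mcg/mL.
One interval later, Cmin,ss = Cmax,ss·e^(−kτ) ≈ 21.916 × 0.0706 ≈ 1.547 mcg/mL.

1.5 mcg/mL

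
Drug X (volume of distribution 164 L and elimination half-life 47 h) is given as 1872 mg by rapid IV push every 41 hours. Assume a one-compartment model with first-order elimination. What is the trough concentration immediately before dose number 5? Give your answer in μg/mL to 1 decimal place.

f = (1/2)^(τ/t½) = (1/2)^(41/47) ≈ 0.5463.
C₀ = D/Vd = 1872/164 ≈ 11.415 μg/mL.
Before the 5th dose, 4 doses have been given. Superposition: Cmin = C₀·(f + f² + … + f^4).
≈ 11.415 × (0.5463 + 0.2984 + 0.1630 + 0.0891) ≈ 11.415 × 1.0968 ≈ 12.520 μg/mL.

12.5 μg/mL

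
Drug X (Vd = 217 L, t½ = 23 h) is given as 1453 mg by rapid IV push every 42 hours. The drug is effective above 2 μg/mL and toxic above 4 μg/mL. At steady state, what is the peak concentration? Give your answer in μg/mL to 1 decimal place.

Over one 42-h interval, 42/23 ≈ 1.8261 half-lives elapse, leaving f ≈ 0.2820 of each dose.
At steady state, accumulation factor R = 1/(1 − e^(−kτ)) ≈ 1.3928.
Single-dose peak C₀ = D/Vd = 1453/217 ≈ 6.696 μg/mL.
Steady-state peak Cmax,ss = C₀·R ≈ 6.696 × 1.3928 ≈ 9.326 μg/mL.
Peak 9.3 μg/mL vs MTC 4 μg/mL: exceeds toxic threshold.

9.3 μg/mL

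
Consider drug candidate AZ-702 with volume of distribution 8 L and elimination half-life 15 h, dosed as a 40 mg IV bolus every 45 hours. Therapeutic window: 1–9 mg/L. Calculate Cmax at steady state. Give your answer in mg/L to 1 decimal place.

5.7 mg/L

The dosing interval is 3 half-lives, so f = 2^(−3) = 0.125.
At steady state, R = 1/(1 − 0.125) = 8/7.
Single-dose peak C₀ = D/Vd = 40/8 = 5 mg/L.
Steady-state peak Cmax,ss = C₀·R = 5 × 8/7 ≈ 5.714 mg/L.
Peak 5.7 mg/L vs MTC 9 mg/L: below toxic threshold.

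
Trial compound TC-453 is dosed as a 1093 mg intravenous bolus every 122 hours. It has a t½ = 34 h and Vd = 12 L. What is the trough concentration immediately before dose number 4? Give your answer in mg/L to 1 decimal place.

8.3 mg/L

f = (1/2)^(τ/t½) = (1/2)^(122/34) ≈ 0.0831.
C₀ = D/Vd = 1093/12 ≈ 91.083 mg/L.
Before the 4th dose, 3 doses have been given. Superposition: Cmin = C₀·(f + f² + … + f^3).
≈ 91.083 × (0.0831 + 0.0069 + 0.0006) ≈ 91.083 × 0.0906 ≈ 8.252 mg/L.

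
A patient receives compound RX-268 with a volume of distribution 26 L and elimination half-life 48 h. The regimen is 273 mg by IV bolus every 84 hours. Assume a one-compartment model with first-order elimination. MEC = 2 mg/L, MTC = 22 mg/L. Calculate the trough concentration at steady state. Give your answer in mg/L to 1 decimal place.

Over one 84-h interval, 84/48 ≈ 1.75 half-lives elapse, leaving f ≈ 0.2973 of each dose.
At steady state, accumulation factor R = 1/(1 − e^(−kτ)) ≈ 1.4231.
Each bolus raises the concentration by D/Vd = 273/26 ≈ 10.500 mg/L.
Steady-state peak Cmax,ss = C₀·R ≈ 10.500 × 1.4231 ≈ 14.943 mg/L.
One interval later, Cmin,ss = Cmax,ss·e^(−kτ) ≈ 14.943 × 0.2973 ≈ 4.443 mg/L.
Trough 4.4 mg/L vs MEC 2 mg/L: adequate.

4.4 mg/L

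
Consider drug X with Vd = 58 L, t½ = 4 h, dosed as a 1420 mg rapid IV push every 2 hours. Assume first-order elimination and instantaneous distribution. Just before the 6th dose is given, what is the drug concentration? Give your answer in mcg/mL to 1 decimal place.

f = (1/2)^(τ/t½) = (1/2)^(2/4) ≈ 0.7071.
C₀ = D/Vd = 1420/58 ≈ 24.483 mcg/mL.
Before the 6th dose, 5 doses have been given. Superposition: Cmin = C₀·(f + f² + … + f^5).
≈ 24.483 × (0.7071 + 0.5000 + 0.3535 + 0.2500 + 0.1768) ≈ 24.483 × 1.9874 ≈ 48.658 mcg/mL.

48.7 mcg/mL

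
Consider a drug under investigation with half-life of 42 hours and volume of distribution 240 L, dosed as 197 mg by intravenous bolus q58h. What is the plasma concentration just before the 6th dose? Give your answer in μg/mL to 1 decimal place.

0.5 μg/mL

f = (1/2)^(τ/t½) = (1/2)^(58/42) ≈ 0.3840.
C₀ = D/Vd = 197/240 ≈ 0.821 μg/mL.
Before the 6th dose, 5 doses have been given. Superposition: Cmin = C₀·(f + f² + … + f^5).
≈ 0.821 × (0.3840 + 0.1475 + 0.0566 + 0.0217 + 0.0083) ≈ 0.821 × 0.6181 ≈ 0.507 μg/mL.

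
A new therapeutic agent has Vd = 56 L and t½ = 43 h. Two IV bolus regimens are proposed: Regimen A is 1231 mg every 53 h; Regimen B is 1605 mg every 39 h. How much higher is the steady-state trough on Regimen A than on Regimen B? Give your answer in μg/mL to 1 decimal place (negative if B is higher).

-16.5 μg/mL

Regimen A: f = (1/2)^(53/43) ≈ 0.4256; Cmin,ss = (1231/56)·f/(1−f) ≈ 16.288 μg/mL.
Regimen B: f = (1/2)^(39/43) ≈ 0.5333; Cmin,ss = (1605/56)·f/(1−f) ≈ 32.751 μg/mL.
Difference ≈ 16.288 − 32.751 ≈ -16.463 μg/mL.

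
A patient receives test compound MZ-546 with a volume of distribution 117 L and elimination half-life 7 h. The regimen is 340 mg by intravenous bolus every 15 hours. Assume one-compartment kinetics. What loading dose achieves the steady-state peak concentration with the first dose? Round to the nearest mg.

440 mg

f = (1/2)^(15/7) ≈ 0.226431; accumulation ratio R = 1/(1−f) ≈ 1.29271.
Loading dose to hit Cmax,ss on first dose: D_load = D_maint·R ≈ 340 × 1.29271 ≈ 439.52 mg.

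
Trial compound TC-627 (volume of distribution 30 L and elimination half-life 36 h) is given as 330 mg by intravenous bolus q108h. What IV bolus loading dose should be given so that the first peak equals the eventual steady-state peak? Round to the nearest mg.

377 mg

f = (1/2)^(108/36) ≈ 0.125000; accumulation ratio R = 1/(1−f) ≈ 1.14286.
Loading dose to hit Cmax,ss on first dose: D_load = D_maint·R ≈ 330 × 1.14286 ≈ 377.14 mg.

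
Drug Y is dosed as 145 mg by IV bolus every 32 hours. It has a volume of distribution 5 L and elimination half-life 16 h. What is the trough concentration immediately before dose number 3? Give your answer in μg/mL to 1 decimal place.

f = (1/2)^(τ/t½) = (1/2)^(32/16) ≈ 0.2500.
C₀ = D/Vd = 145/5 ≈ 29.000 μg/mL.
Before the 3rd dose, 2 doses have been given. Superposition: Cmin = C₀·(f + f²).
≈ 29.000 × (0.2500 + 0.0625) ≈ 29.000 × 0.3125 ≈ 9.062 μg/mL.

9.1 μg/mL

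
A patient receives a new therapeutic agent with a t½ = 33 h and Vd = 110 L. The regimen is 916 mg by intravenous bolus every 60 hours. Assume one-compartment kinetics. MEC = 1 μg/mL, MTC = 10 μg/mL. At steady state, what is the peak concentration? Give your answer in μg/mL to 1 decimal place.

Over one 60-h interval, 60/33 ≈ 1.8182 half-lives elapse, leaving f ≈ 0.2836 of each dose.
Accumulation ratio R = 1/(1 − f) ≈ 1/0.7164 ≈ 1.3959.
Single-dose peak C₀ = D/Vd = 916/110 ≈ 8.327 μg/mL.
Steady-state peak Cmax,ss = C₀·R ≈ 8.327 × 1.3959 ≈ 11.624 μg/mL.
Peak 11.6 μg/mL vs MTC 10 μg/mL: exceeds toxic threshold.

11.6 μg/mL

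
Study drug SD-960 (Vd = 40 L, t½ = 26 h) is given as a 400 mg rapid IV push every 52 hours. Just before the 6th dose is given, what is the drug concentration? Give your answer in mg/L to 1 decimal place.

f = (1/2)^(τ/t½) = (1/2)^(52/26) ≈ 0.2500.
C₀ = D/Vd = 400/40 ≈ 10.000 mg/L.
Before the 6th dose, 5 doses have been given. Superposition: Cmin = C₀·(f + f² + … + f^5).
≈ 10.000 × (0.2500 + 0.0625 + 0.0156 + 0.0039 + 0.0010) ≈ 10.000 × 0.3330 ≈ 3.330 mg/L.

3.3 mg/L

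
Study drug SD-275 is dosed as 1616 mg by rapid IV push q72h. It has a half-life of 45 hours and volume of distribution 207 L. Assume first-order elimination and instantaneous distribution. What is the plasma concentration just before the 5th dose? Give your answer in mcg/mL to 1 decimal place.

f = (1/2)^(τ/t½) = (1/2)^(72/45) ≈ 0.3299.
C₀ = D/Vd = 1616/207 ≈ 7.807 mcg/mL.
Before the 5th dose, 4 doses have been given. Superposition: Cmin = C₀·(f + f² + … + f^4).
≈ 7.807 × (0.3299 + 0.1088 + 0.0359 + 0.0118) ≈ 7.807 × 0.4864 ≈ 3.797 mcg/mL.

3.8 mcg/mL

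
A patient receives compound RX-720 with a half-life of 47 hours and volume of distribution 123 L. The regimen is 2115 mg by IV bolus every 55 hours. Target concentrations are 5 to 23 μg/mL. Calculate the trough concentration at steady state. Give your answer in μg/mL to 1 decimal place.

k = ln2/t½ = ln2/47 ≈ 0.014748 h⁻¹; fraction remaining f = e^(−kτ) = e^(−0.014748×55) ≈ 0.4444.
Each bolus raises the concentration by D/Vd = 2115/123 ≈ 17.195 μg/mL.
Steady-state trough Cmin,ss = C₀·f/(1−f) ≈ 17.195 × 0.4444/0.5556 ≈ 13.754 μg/mL.
Trough 13.8 μg/mL vs MEC 5 μg/mL: adequate.

13.8 μg/mL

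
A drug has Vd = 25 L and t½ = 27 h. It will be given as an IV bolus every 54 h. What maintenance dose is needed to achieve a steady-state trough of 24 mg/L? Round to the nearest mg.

τ/t½ = 54/27 ≈ 2, so f = (1/2)^(54/27) ≈ 0.250000.
Cmin,ss = (D/Vd)·f/(1−f), so D = Cmin,ss·Vd·(1−f)/f.
D = 24 × 25 × (1−f)/f ≈ 24 × 25 × 3.00000 ≈ 1800.00 mg.

1800 mg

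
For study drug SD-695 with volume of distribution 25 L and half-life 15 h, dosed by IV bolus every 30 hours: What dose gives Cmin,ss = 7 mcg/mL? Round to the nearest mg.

525 mg

τ/t½ = 30/15 ≈ 2, so f = (1/2)^(30/15) ≈ 0.250000.
Cmin,ss = (D/Vd)·f/(1−f), so D = Cmin,ss·Vd·(1−f)/f.
D = 7 × 25 × (1−f)/f ≈ 7 × 25 × 3.00000 ≈ 525.00 mg.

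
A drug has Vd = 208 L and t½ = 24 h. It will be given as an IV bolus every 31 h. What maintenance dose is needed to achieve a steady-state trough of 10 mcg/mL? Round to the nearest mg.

3012 mg

τ/t½ = 31/24 ≈ 1.2917, so f = (1/2)^(31/24) ≈ 0.408479.
Cmin,ss = (D/Vd)·f/(1−f), so D = Cmin,ss·Vd·(1−f)/f.
D = 10 × 208 × (1−f)/f ≈ 10 × 208 × 1.44811 ≈ 3012.07 mg.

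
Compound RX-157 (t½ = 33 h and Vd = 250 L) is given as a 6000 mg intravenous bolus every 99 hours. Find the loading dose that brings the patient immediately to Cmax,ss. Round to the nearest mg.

6857 mg

f = (1/2)^(99/33) ≈ 0.125000; accumulation ratio R = 1/(1−f) ≈ 1.14286.
Loading dose to hit Cmax,ss on first dose: D_load = D_maint·R ≈ 6000 × 1.14286 ≈ 6857.16 mg.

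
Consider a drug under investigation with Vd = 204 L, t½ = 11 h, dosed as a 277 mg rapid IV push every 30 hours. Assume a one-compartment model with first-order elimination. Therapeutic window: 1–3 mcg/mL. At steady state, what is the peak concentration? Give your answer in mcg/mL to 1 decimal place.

1.6 mcg/mL

Over one 30-h interval, 30/11 ≈ 2.7273 half-lives elapse, leaving f ≈ 0.1510 of each dose.
Accumulation ratio R = 1/(1 − f) ≈ 1/0.8490 ≈ 1.1779.
Each bolus raises the concentration by D/Vd = 277/204 ≈ 1.358 mcg/mL.
Cmax,ss = C₀/(1 − f) ≈ 1.358/0.8490 ≈ 1.600 mcg/mL.
Peak 1.6 mcg/mL vs MTC 3 mcg/mL: below toxic threshold.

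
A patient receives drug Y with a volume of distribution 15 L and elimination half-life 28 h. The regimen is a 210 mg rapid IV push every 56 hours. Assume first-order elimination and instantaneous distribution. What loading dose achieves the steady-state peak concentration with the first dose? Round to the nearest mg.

280 mg

f = (1/2)^(56/28) ≈ 0.250000; accumulation ratio R = 1/(1−f) ≈ 1.33333.
Loading dose to hit Cmax,ss on first dose: D_load = D_maint·R ≈ 210 × 1.33333 ≈ 280.00 mg.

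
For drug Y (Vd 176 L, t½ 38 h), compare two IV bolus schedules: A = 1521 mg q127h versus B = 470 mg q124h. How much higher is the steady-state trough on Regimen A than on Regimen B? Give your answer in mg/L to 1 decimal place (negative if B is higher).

0.6 mg/L

Regimen A: f = (1/2)^(127/38) ≈ 0.0986; Cmin,ss = (1521/176)·f/(1−f) ≈ 0.945 mg/L.
Regimen B: f = (1/2)^(124/38) ≈ 0.1042; Cmin,ss = (470/176)·f/(1−f) ≈ 0.311 mg/L.
Difference ≈ 0.945 − 0.311 ≈ 0.634 mg/L.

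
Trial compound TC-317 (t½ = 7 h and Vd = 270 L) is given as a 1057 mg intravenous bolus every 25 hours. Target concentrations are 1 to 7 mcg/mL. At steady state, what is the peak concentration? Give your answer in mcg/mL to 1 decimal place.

k = ln2/t½ = ln2/7 ≈ 0.099021 h⁻¹; fraction remaining f = e^(−kτ) = e^(−0.099021×25) ≈ 0.0841.
At steady state, accumulation factor R = 1/(1 − e^(−kτ)) ≈ 1.0918.
Single-dose peak C₀ = D/Vd = 1057/270 ≈ 3.915 mcg/mL.
Steady-state peak Cmax,ss = C₀·R ≈ 3.915 × 1.0918 ≈ 4.274 mcg/mL.
Peak 4.3 mcg/mL vs MTC 7 mcg/mL: below toxic threshold.

4.3 mcg/mL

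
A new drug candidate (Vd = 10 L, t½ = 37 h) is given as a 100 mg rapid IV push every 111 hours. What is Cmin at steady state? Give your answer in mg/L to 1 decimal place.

1.4 mg/L

τ = 111 h = 3 half-lives, so f = (1/2)^3 = 0.125.
At steady state, R = 1/(1 − 0.125) = 8/7.
Single-dose peak C₀ = D/Vd = 100/10 = 10 mg/L.
Steady-state peak Cmax,ss = C₀·R = 10 × 8/7 ≈ 11.429 mg/L.
Steady-state trough Cmin,ss = Cmax,ss·f ≈ 11.429 × 0.125 ≈ 1.429 mg/L.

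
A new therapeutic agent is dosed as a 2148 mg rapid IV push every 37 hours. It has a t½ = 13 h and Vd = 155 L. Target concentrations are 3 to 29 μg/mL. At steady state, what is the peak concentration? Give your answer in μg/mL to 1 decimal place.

Over one 37-h interval, 37/13 ≈ 2.8462 half-lives elapse, leaving f ≈ 0.1391 of each dose.
At steady state, accumulation factor R = 1/(1 − e^(−kτ)) ≈ 1.1616.
Single-dose peak C₀ = D/Vd = 2148/155 ≈ 13.858 μg/mL.
Steady-state peak Cmax,ss = C₀·R ≈ 13.858 × 1.1616 ≈ 16.097 μg/mL.
Peak 16.1 μg/mL vs MTC 29 μg/mL: below toxic threshold.

16.1 μg/mL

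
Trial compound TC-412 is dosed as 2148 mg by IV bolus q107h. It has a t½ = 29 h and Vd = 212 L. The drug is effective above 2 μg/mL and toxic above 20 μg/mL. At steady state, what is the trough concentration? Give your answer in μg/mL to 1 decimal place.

k = ln2/t½ = ln2/29 ≈ 0.023902 h⁻¹; fraction remaining f = e^(−kτ) = e^(−0.023902×107) ≈ 0.0775.
Each bolus raises the concentration by D/Vd = 2148/212 ≈ 10.132 μg/mL.
Steady-state trough Cmin,ss = C₀·f/(1−f) ≈ 10.132 × 0.0775/0.9225 ≈ 0.851 μg/mL.
Trough 0.9 μg/mL vs MEC 2 μg/mL: subtherapeutic.

0.9 μg/mL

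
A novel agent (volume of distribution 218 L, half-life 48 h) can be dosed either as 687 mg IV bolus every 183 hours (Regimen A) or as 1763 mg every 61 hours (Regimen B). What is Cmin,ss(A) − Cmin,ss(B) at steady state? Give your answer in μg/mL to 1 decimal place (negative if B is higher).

-5.5 μg/mL

Regimen A: f = (1/2)^(183/48) ≈ 0.0712; Cmin,ss = (687/218)·f/(1−f) ≈ 0.242 μg/mL.
Regimen B: f = (1/2)^(61/48) ≈ 0.4144; Cmin,ss = (1763/218)·f/(1−f) ≈ 5.723 μg/mL.
Difference ≈ 0.242 − 5.723 ≈ -5.481 μg/mL.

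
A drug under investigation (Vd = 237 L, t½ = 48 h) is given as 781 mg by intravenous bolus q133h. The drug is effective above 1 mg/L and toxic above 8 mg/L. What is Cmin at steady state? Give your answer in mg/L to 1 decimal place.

0.6 mg/L

Over one 133-h interval, 133/48 ≈ 2.7708 half-lives elapse, leaving f ≈ 0.1465 of each dose.
At steady state, accumulation factor R = 1/(1 − e^(−kτ)) ≈ 1.1716.
Each bolus raises the concentration by D/Vd = 781/237 ≈ 3.295 mg/L.
Steady-state peak Cmax,ss = C₀·R ≈ 3.295 × 1.1716 ≈ 3.860 mg/L.
Steady-state trough Cmin,ss = Cmax,ss·f ≈ 3.860 × 0.1465 ≈ 0.565 mg/L.
Trough 0.6 mg/L vs MEC 1 mg/L: subtherapeutic.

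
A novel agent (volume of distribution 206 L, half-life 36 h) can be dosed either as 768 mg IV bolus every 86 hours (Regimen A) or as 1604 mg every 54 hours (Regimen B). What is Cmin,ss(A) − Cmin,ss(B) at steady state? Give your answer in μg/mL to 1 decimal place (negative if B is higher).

-3.4 μg/mL

Regimen A: f = (1/2)^(86/36) ≈ 0.1909; Cmin,ss = (768/206)·f/(1−f) ≈ 0.880 μg/mL.
Regimen B: f = (1/2)^(54/36) ≈ 0.3536; Cmin,ss = (1604/206)·f/(1−f) ≈ 4.259 μg/mL.
Difference ≈ 0.880 − 4.259 ≈ -3.379 μg/mL.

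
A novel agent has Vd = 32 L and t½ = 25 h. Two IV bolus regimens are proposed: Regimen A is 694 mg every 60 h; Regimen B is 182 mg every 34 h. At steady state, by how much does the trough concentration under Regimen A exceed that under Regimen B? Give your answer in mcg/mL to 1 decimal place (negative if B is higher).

Regimen A: f = (1/2)^(60/25) ≈ 0.1895; Cmin,ss = (694/32)·f/(1−f) ≈ 5.071 mcg/mL.
Regimen B: f = (1/2)^(34/25) ≈ 0.3896; Cmin,ss = (182/32)·f/(1−f) ≈ 3.630 mcg/mL.
Difference ≈ 5.071 − 3.630 ≈ 1.441 mcg/mL.

1.4 mcg/mL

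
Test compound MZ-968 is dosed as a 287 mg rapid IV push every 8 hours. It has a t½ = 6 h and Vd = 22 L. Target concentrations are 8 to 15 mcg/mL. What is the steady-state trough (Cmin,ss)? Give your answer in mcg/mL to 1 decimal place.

τ/t½ = 8/6 ≈ 1.3333, so fraction remaining f = (1/2)^(8/6) ≈ 0.3969.
Each bolus raises the concentration by D/Vd = 287/22 ≈ 13.045 mcg/mL.
Steady-state trough Cmin,ss = C₀·f/(1−f) ≈ 13.045 × 0.3969/0.6031 ≈ 8.585 mcg/mL.
Trough 8.6 mcg/mL vs MEC 8 mcg/mL: adequate.

8.6 mcg/mL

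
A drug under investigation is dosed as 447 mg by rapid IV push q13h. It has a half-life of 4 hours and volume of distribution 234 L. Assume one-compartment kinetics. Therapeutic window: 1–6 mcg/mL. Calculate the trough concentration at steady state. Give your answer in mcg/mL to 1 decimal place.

0.2 mcg/mL

k = ln2/t½ = ln2/4 ≈ 0.173287 h⁻¹; fraction remaining f = e^(−kτ) = e^(−0.173287×13) ≈ 0.1051.
Single-dose peak C₀ = D/Vd = 447/234 ≈ 1.910 mcg/mL.
Steady-state trough Cmin,ss = C₀·f/(1−f) ≈ 1.910 × 0.1051/0.8949 ≈ 0.224 mcg/mL.
Trough 0.2 mcg/mL vs MEC 1 mcg/mL: subtherapeutic.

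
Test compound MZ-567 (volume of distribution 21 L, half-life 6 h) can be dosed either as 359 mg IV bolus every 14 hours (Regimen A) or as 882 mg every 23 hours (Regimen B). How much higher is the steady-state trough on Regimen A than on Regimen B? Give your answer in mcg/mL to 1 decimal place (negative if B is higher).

Regimen A: f = (1/2)^(14/6) ≈ 0.1984; Cmin,ss = (359/21)·f/(1−f) ≈ 4.231 mcg/mL.
Regimen B: f = (1/2)^(23/6) ≈ 0.0702; Cmin,ss = (882/21)·f/(1−f) ≈ 3.171 mcg/mL.
Difference ≈ 4.231 − 3.171 ≈ 1.060 mcg/mL.

1.1 mcg/mL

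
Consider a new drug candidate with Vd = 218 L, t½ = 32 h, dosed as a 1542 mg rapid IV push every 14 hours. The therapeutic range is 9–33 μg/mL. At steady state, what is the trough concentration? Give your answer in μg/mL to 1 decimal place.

20.0 μg/mL

k = ln2/t½ = ln2/32 ≈ 0.021661 h⁻¹; fraction remaining f = e^(−kτ) = e^(−0.021661×14) ≈ 0.7384.
Each bolus raises the concentration by D/Vd = 1542/218 ≈ 7.073 μg/mL.
Steady-state trough Cmin,ss = C₀·f/(1−f) ≈ 7.073 × 0.7384/0.2616 ≈ 19.964 μg/mL.
Trough 20.0 μg/mL vs MEC 9 μg/mL: adequate.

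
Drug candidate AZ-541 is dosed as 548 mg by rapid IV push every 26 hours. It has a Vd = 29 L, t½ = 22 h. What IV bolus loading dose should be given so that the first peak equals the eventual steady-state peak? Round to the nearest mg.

f = (1/2)^(26/22) ≈ 0.440796; accumulation ratio R = 1/(1−f) ≈ 1.78826.
Loading dose to hit Cmax,ss on first dose: D_load = D_maint·R ≈ 548 × 1.78826 ≈ 979.97 mg.

980 mg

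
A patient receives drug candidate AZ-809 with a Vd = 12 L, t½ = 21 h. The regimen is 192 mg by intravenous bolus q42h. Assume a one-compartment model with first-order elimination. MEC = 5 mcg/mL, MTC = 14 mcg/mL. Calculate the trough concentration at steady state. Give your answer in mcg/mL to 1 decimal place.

τ = 42 h = 2 half-lives, so f = (1/2)^2 = 0.25.
Accumulation ratio R = 1/(1 − f) = 1/0.75 = 4/3.
Single-dose peak C₀ = D/Vd = 192/12 = 16 mcg/mL.
Steady-state peak Cmax,ss = C₀·R = 16 × 4/3 ≈ 21.333 mcg/mL.
Steady-state trough Cmin,ss = Cmax,ss·f ≈ 21.333 × 0.25 ≈ 5.333 mcg/mL.
Trough 5.3 mcg/mL vs MEC 5 mcg/mL: adequate.

5.3 mcg/mL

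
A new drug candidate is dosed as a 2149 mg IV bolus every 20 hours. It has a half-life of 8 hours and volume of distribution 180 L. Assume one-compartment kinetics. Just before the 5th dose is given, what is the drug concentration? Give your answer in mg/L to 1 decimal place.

2.6 mg/L

f = (1/2)^(τ/t½) = (1/2)^(20/8) ≈ 0.1768.
C₀ = D/Vd = 2149/180 ≈ 11.939 mg/L.
Before the 5th dose, 4 doses have been given. Superposition: Cmin = C₀·(f + f² + … + f^4).
≈ 11.939 × (0.1768 + 0.0313 + 0.0055 + 0.0010) ≈ 11.939 × 0.2146 ≈ 2.562 mg/L.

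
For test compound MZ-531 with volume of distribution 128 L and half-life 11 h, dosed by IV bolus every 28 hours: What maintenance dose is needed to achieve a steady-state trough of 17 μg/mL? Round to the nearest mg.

10527 mg

τ/t½ = 28/11 ≈ 2.5455, so f = (1/2)^(28/11) ≈ 0.171294.
Cmin,ss = (D/Vd)·f/(1−f), so D = Cmin,ss·Vd·(1−f)/f.
D = 17 × 128 × (1−f)/f ≈ 17 × 128 × 4.83792 ≈ 10527.31 mg.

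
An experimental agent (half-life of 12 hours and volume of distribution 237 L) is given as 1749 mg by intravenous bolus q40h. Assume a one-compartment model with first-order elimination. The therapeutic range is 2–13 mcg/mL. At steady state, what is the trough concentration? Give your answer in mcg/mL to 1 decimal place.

k = ln2/t½ = ln2/12 ≈ 0.057762 h⁻¹; fraction remaining f = e^(−kτ) = e^(−0.057762×40) ≈ 0.0992.
Accumulation ratio R = 1/(1 − f) ≈ 1/0.9008 ≈ 1.1101.
Single-dose peak C₀ = D/Vd = 1749/237 ≈ 7.380 mcg/mL.
Cmax,ss = C₀/(1 − f) ≈ 7.380/0.9008 ≈ 8.193 mcg/mL.
Steady-state trough Cmin,ss = Cmax,ss·f ≈ 8.193 × 0.0992 ≈ 0.813 mcg/mL.
Trough 0.8 mcg/mL vs MEC 2 mcg/mL: subtherapeutic.

0.8 mcg/mL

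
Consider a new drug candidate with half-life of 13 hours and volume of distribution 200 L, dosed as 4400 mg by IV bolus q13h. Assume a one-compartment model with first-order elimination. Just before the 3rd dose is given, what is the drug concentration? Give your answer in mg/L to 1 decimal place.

f = (1/2)^(τ/t½) = (1/2)^(13/13) ≈ 0.5000.
C₀ = D/Vd = 4400/200 ≈ 22.000 mg/L.
Before the 3rd dose, 2 doses have been given. Superposition: Cmin = C₀·(f + f²).
≈ 22.000 × (0.5000 + 0.2500) ≈ 22.000 × 0.7500 ≈ 16.500 mg/L.

16.5 mg/L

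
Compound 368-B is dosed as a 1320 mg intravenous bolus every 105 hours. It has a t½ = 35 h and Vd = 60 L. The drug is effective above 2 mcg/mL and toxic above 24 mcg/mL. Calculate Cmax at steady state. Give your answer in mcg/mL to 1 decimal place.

25.1 mcg/mL

τ = 105 h = 3 half-lives, so f = (1/2)^3 = 0.125.
At steady state, R = 1/(1 − 0.125) = 8/7.
Single-dose peak C₀ = D/Vd = 1320/60 = 22 mcg/mL.
Steady-state peak Cmax,ss = C₀·R = 22 × 8/7 ≈ 25.143 mcg/mL.
Peak 25.1 mcg/mL vs MTC 24 mcg/mL: exceeds toxic threshold.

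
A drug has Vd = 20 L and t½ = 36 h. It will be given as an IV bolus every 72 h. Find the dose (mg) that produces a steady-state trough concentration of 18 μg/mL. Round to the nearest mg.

1080 mg

τ/t½ = 72/36 ≈ 2, so f = (1/2)^(72/36) ≈ 0.250000.
Cmin,ss = (D/Vd)·f/(1−f), so D = Cmin,ss·Vd·(1−f)/f.
D = 18 × 20 × (1−f)/f ≈ 18 × 20 × 3.00000 ≈ 1080.00 mg.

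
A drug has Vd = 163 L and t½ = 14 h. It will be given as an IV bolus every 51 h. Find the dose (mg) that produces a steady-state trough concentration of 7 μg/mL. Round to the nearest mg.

τ/t½ = 51/14 ≈ 3.6429, so f = (1/2)^(51/14) ≈ 0.080055.
Cmin,ss = (D/Vd)·f/(1−f), so D = Cmin,ss·Vd·(1−f)/f.
D = 7 × 163 × (1−f)/f ≈ 7 × 163 × 11.49141 ≈ 13111.70 mg.

13112 mg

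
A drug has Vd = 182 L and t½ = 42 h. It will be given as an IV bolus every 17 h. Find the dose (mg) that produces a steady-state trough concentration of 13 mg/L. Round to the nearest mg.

766 mg

τ/t½ = 17/42 ≈ 0.40476, so f = (1/2)^(17/42) ≈ 0.755361.
Cmin,ss = (D/Vd)·f/(1−f), so D = Cmin,ss·Vd·(1−f)/f.
D = 13 × 182 × (1−f)/f ≈ 13 × 182 × 0.32387 ≈ 766.28 mg.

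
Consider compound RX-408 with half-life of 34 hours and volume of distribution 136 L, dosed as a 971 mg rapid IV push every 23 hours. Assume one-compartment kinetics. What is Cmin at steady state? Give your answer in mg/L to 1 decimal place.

k = ln2/t½ = ln2/34 ≈ 0.020387 h⁻¹; fraction remaining f = e^(−kτ) = e^(−0.020387×23) ≈ 0.6257.
Each bolus raises the concentration by D/Vd = 971/136 ≈ 7.140 mg/L.
Steady-state trough Cmin,ss = C₀·f/(1−f) ≈ 7.140 × 0.6257/0.3743 ≈ 11.936 mg/L.

11.9 mg/L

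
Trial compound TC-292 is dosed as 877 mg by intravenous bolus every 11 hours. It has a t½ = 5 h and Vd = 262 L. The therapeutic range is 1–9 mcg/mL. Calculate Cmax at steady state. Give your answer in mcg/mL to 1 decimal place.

k = ln2/t½ = ln2/5 ≈ 0.138629 h⁻¹; fraction remaining f = e^(−kτ) = e^(−0.138629×11) ≈ 0.2176.
Accumulation ratio R = 1/(1 − f) ≈ 1/0.7824 ≈ 1.2781.
Single-dose peak C₀ = D/Vd = 877/262 ≈ 3.347 mcg/mL.
Steady-state peak Cmax,ss = C₀·R ≈ 3.347 × 1.2781 ≈ 4.278 mcg/mL.
Peak 4.3 mcg/mL vs MTC 9 mcg/mL: below toxic threshold.

4.3 mcg/mL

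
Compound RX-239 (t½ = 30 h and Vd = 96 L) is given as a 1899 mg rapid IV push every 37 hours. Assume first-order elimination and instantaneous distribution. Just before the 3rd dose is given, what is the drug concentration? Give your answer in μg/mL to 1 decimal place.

f = (1/2)^(τ/t½) = (1/2)^(37/30) ≈ 0.4253.
C₀ = D/Vd = 1899/96 ≈ 19.781 μg/mL.
Before the 3rd dose, 2 doses have been given. Superposition: Cmin = C₀·(f + f²).
≈ 19.781 × (0.4253 + 0.1809) ≈ 19.781 × 0.6062 ≈ 11.991 μg/mL.

12.0 μg/mL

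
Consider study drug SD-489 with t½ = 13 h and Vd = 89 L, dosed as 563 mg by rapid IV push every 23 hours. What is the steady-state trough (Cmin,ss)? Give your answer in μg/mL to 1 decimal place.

τ/t½ = 23/13 ≈ 1.7692, so fraction remaining f = (1/2)^(23/13) ≈ 0.2934.
At steady state, accumulation factor R = 1/(1 − e^(−kτ)) ≈ 1.4152.
Single-dose peak C₀ = D/Vd = 563/89 ≈ 6.326 μg/mL.
Cmax,ss = C₀/(1 − f) ≈ 6.326/0.7066 ≈ 8.953 μg/mL.
One interval later, Cmin,ss = Cmax,ss·e^(−kτ) ≈ 8.953 × 0.2934 ≈ 2.627 μg/mL.

2.6 μg/mL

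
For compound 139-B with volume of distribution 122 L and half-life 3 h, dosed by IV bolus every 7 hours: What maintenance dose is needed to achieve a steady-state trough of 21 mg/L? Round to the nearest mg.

τ/t½ = 7/3 ≈ 2.3333, so f = (1/2)^(7/3) ≈ 0.198425.
Cmin,ss = (D/Vd)·f/(1−f), so D = Cmin,ss·Vd·(1−f)/f.
D = 21 × 122 × (1−f)/f ≈ 21 × 122 × 4.03969 ≈ 10349.69 mg.

10350 mg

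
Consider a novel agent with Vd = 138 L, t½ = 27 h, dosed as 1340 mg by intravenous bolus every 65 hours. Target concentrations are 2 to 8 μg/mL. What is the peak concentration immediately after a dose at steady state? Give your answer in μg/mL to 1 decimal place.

12.0 μg/mL

Over one 65-h interval, 65/27 ≈ 2.4074 half-lives elapse, leaving f ≈ 0.1885 of each dose.
At steady state, accumulation factor R = 1/(1 − e^(−kτ)) ≈ 1.2323.
Each bolus raises the concentration by D/Vd = 1340/138 ≈ 9.710 μg/mL.
Steady-state peak Cmax,ss = C₀·R ≈ 9.710 × 1.2323 ≈ 11.966 μg/mL.
Peak 12.0 μg/mL vs MTC 8 μg/mL: exceeds toxic threshold.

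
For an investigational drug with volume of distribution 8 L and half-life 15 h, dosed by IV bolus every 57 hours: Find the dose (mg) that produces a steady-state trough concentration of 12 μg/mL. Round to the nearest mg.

1241 mg

τ/t½ = 57/15 ≈ 3.8, so f = (1/2)^(57/15) ≈ 0.071794.
Cmin,ss = (D/Vd)·f/(1−f), so D = Cmin,ss·Vd·(1−f)/f.
D = 12 × 8 × (1−f)/f ≈ 12 × 8 × 12.92874 ≈ 1241.16 mg.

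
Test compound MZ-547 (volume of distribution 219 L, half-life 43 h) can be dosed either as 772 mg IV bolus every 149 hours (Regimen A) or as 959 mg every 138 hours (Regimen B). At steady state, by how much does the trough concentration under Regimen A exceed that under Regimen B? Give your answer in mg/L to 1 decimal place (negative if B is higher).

Regimen A: f = (1/2)^(149/43) ≈ 0.0906; Cmin,ss = (772/219)·f/(1−f) ≈ 0.351 mg/L.
Regimen B: f = (1/2)^(138/43) ≈ 0.1081; Cmin,ss = (959/219)·f/(1−f) ≈ 0.531 mg/L.
Difference ≈ 0.351 − 0.531 ≈ -0.180 mg/L.

-0.2 mg/L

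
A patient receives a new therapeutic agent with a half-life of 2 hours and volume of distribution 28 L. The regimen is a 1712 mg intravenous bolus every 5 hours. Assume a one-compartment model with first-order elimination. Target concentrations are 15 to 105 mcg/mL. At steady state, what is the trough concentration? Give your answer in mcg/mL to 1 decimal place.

Over one 5-h interval, 5/2 ≈ 2.5 half-lives elapse, leaving f ≈ 0.1768 of each dose.
Accumulation ratio R = 1/(1 − f) ≈ 1/0.8232 ≈ 1.2148.
Each bolus raises the concentration by D/Vd = 1712/28 ≈ 61.143 mcg/mL.
Steady-state peak Cmax,ss = C₀·R ≈ 61.143 × 1.2148 ≈ 74.277 mcg/mL.
Steady-state trough Cmin,ss = Cmax,ss·f ≈ 74.277 × 0.1768 ≈ 13.132 mcg/mL.
Trough 13.1 mcg/mL vs MEC 15 mcg/mL: subtherapeutic.

13.1 mcg/mL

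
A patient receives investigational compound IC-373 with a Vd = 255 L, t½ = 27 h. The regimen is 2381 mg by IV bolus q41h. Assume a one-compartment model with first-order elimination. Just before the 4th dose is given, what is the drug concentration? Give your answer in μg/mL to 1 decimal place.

4.8 μg/mL

f = (1/2)^(τ/t½) = (1/2)^(41/27) ≈ 0.3490.
C₀ = D/Vd = 2381/255 ≈ 9.337 μg/mL.
Before the 4th dose, 3 doses have been given. Superposition: Cmin = C₀·(f + f² + … + f^3).
≈ 9.337 × (0.3490 + 0.1218 + 0.0425) ≈ 9.337 × 0.5133 ≈ 4.793 μg/mL.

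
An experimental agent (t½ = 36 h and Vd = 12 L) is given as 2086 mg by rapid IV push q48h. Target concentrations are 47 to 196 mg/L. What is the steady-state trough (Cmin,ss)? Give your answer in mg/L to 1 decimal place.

Over one 48-h interval, 48/36 ≈ 1.3333 half-lives elapse, leaving f ≈ 0.3969 of each dose.
At steady state, accumulation factor R = 1/(1 − e^(−kτ)) ≈ 1.6581.
Single-dose peak C₀ = D/Vd = 2086/12 ≈ 173.833 mg/L.
Steady-state peak Cmax,ss = C₀·R ≈ 173.833 × 1.6581 ≈ 288.232 mg/L.
Steady-state trough Cmin,ss = Cmax,ss·f ≈ 288.232 × 0.3969 ≈ 114.399 mg/L.
Trough 114.4 mg/L vs MEC 47 mg/L: adequate.

114.4 mg/L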